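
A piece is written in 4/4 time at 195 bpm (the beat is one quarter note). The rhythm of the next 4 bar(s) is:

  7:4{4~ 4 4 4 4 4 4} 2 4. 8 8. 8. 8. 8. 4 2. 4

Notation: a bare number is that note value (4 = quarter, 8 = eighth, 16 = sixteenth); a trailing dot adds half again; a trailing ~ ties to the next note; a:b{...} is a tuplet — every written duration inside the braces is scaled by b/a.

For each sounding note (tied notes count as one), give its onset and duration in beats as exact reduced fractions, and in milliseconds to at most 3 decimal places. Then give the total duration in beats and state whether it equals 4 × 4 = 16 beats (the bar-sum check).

1) 0.0ms=0b +351.648ms=8/7b
2) 351.648ms=8/7b +175.824ms=4/7b
3) 527.473ms=12/7b +175.824ms=4/7b
4) 703.297ms=16/7b +175.824ms=4/7b
5) 879.121ms=20/7b +175.824ms=4/7b
6) 1054.945ms=24/7b +175.824ms=4/7b
7) 1230.769ms=4b +615.385ms=2b
8) 1846.154ms=6b +461.538ms=3/2b
9) 2307.692ms=15/2b +153.846ms=1/2b
10) 2461.538ms=8b +230.769ms=3/4b
11) 2692.308ms=35/4b +230.769ms=3/4b
12) 2923.077ms=19/2b +230.769ms=3/4b
13) 3153.846ms=41/4b +230.769ms=3/4b
14) 3384.615ms=11b +307.692ms=1b
15) 3692.308ms=12b +923.077ms=3b
16) 4615.385ms=15b +307.692ms=1b
Σ=16b of 16 (195bpm 4/4) — PASS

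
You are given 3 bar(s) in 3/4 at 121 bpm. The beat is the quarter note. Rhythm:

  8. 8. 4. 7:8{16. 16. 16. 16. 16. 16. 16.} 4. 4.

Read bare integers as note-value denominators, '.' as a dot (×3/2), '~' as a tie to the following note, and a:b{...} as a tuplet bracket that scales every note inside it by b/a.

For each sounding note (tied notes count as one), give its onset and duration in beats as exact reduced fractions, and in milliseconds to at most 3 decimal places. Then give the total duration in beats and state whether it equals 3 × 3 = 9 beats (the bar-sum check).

1) 0.0ms=0b +371.901ms=3/4b
2) 371.901ms=3/4b +371.901ms=3/4b
3) 743.802ms=3/2b +743.802ms=3/2b
4) 1487.603ms=3b +212.515ms=3/7b
5) 1700.118ms=24/7b +212.515ms=3/7b
6) 1912.633ms=27/7b +212.515ms=3/7b
7) 2125.148ms=30/7b +212.515ms=3/7b
8) 2337.662ms=33/7b +212.515ms=3/7b
9) 2550.177ms=36/7b +212.515ms=3/7b
10) 2762.692ms=39/7b +212.515ms=3/7b
11) 2975.207ms=6b +743.802ms=3/2b
12) 3719.008ms=15/2b +743.802ms=3/2b
Σ=9b of 9 (121bpm 3/4) — PASS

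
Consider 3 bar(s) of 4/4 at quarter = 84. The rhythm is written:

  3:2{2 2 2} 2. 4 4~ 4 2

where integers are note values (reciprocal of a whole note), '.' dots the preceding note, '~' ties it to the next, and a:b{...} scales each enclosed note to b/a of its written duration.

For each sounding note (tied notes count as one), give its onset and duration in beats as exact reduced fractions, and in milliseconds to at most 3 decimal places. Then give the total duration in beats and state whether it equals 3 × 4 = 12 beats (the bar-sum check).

1) 0.0ms=0b +952.381ms=4/3b
2) 952.381ms=4/3b +952.381ms=4/3b
3) 1904.762ms=8/3b +952.381ms=4/3b
4) 2857.143ms=4b +2142.857ms=3b
5) 5000.0ms=7b +714.286ms=1b
6) 5714.286ms=8b +1428.571ms=2b
7) 7142.857ms=10b +1428.571ms=2b
Σ=12b of 12 (84bpm 4/4) — PASS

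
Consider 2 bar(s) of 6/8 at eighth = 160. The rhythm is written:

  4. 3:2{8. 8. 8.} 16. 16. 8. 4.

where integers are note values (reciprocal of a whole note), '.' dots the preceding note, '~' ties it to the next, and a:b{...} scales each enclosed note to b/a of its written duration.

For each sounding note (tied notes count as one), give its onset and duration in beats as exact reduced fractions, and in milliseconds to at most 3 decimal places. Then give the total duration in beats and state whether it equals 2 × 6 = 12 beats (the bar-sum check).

1) 0.0ms=0b +1125.0ms=3b
2) 1125.0ms=3b +375.0ms=1b
3) 1500.0ms=4b +375.0ms=1b
4) 1875.0ms=5b +375.0ms=1b
5) 2250.0ms=6b +281.25ms=3/4b
6) 2531.25ms=27/4b +281.25ms=3/4b
7) 2812.5ms=15/2b +562.5ms=3/2b
8) 3375.0ms=9b +1125.0ms=3b
Σ=12b of 12 (160bpm 6/8) — PASS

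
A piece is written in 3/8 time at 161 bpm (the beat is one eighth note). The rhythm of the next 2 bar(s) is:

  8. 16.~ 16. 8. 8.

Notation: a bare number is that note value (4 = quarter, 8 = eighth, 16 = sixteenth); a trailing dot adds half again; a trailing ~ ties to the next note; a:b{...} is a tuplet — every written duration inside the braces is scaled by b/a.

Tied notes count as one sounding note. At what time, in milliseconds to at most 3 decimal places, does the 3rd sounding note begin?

note 3 onset = 3b = 1118.012ms

1. 0.0ms @ 0 + 559.006ms (3/2)
2. 559.006ms @ 3/2 + 559.006ms (3/2)
3. 1118.012ms @ 3 + 559.006ms (3/2)
4. 1677.019ms @ 9/2 + 559.006ms (3/2)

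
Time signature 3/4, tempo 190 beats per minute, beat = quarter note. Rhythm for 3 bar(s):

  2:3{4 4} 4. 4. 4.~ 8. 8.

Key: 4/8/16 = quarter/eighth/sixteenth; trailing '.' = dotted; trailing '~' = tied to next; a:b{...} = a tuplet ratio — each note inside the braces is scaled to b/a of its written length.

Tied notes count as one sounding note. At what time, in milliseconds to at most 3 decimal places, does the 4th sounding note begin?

1. 0.0ms @ 0 + 473.684ms (3/2)
2. 473.684ms @ 3/2 + 473.684ms (3/2)
3. 947.368ms @ 3 + 473.684ms (3/2)
4. 1421.053ms @ 9/2 + 473.684ms (3/2)
5. 1894.737ms @ 6 + 710.526ms (9/4)
6. 2605.263ms @ 33/4 + 236.842ms (3/4)

note 4 onset = 9/2b = 1421.053ms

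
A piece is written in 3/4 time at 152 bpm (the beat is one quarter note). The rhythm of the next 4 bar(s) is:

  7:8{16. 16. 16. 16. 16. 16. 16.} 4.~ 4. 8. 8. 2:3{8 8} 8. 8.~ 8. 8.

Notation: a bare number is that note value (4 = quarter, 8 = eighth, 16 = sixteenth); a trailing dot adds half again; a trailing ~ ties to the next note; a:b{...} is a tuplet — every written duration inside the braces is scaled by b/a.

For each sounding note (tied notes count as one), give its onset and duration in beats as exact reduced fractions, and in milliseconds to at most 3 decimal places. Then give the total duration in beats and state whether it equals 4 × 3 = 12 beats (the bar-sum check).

1) 0.0ms=0b +169.173ms=3/7b
2) 169.173ms=3/7b +169.173ms=3/7b
3) 338.346ms=6/7b +169.173ms=3/7b
4) 507.519ms=9/7b +169.173ms=3/7b
5) 676.692ms=12/7b +169.173ms=3/7b
6) 845.865ms=15/7b +169.173ms=3/7b
7) 1015.038ms=18/7b +169.173ms=3/7b
8) 1184.211ms=3b +1184.211ms=3b
9) 2368.421ms=6b +296.053ms=3/4b
10) 2664.474ms=27/4b +296.053ms=3/4b
11) 2960.526ms=15/2b +296.053ms=3/4b
12) 3256.579ms=33/4b +296.053ms=3/4b
13) 3552.632ms=9b +296.053ms=3/4b
14) 3848.684ms=39/4b +592.105ms=3/2b
15) 4440.789ms=45/4b +296.053ms=3/4b
Σ=12b of 12 (152bpm 3/4) — PASS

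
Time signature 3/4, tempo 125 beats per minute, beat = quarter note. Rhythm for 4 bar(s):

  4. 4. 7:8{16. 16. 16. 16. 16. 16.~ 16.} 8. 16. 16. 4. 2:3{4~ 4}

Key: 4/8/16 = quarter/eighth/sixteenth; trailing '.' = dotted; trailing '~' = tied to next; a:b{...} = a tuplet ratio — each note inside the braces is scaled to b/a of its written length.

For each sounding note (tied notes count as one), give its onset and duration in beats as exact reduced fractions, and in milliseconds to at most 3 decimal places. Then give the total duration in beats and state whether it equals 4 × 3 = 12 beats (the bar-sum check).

1) 0.0ms=0b +720.0ms=3/2b
2) 720.0ms=3/2b +720.0ms=3/2b
3) 1440.0ms=3b +205.714ms=3/7b
4) 1645.714ms=24/7b +205.714ms=3/7b
5) 1851.429ms=27/7b +205.714ms=3/7b
6) 2057.143ms=30/7b +205.714ms=3/7b
7) 2262.857ms=33/7b +205.714ms=3/7b
8) 2468.571ms=36/7b +411.429ms=6/7b
9) 2880.0ms=6b +360.0ms=3/4b
10) 3240.0ms=27/4b +180.0ms=3/8b
11) 3420.0ms=57/8b +180.0ms=3/8b
12) 3600.0ms=15/2b +720.0ms=3/2b
13) 4320.0ms=9b +1440.0ms=3b
Σ=12b of 12 (125bpm 3/4) — PASS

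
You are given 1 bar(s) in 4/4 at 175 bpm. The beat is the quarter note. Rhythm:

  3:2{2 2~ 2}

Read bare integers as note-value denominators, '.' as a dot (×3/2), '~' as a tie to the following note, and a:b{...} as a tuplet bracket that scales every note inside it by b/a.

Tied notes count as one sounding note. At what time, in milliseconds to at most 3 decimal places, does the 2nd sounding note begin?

1. 0.0ms @ 0 + 457.143ms (4/3)
2. 457.143ms @ 4/3 + 914.286ms (8/3)

note 2 onset = 4/3b = 457.143ms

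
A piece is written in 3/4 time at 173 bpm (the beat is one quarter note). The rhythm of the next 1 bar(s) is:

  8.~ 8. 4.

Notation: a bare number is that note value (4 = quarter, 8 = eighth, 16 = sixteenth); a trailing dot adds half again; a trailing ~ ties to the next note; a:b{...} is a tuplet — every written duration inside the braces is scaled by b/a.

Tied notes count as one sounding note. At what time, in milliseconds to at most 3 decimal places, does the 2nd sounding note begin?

1. 0.0ms @ 0 + 520.231ms (3/2)
2. 520.231ms @ 3/2 + 520.231ms (3/2)

note 2 onset = 3/2b = 520.231ms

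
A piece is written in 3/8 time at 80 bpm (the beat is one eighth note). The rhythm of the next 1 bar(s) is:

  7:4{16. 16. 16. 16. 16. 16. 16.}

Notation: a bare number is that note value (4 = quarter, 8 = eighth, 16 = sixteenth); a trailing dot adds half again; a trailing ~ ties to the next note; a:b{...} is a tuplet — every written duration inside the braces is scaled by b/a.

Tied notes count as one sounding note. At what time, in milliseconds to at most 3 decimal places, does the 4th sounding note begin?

note 4 onset = 9/7b = 964.286ms

1. 0.0ms @ 0 + 321.429ms (3/7)
2. 321.429ms @ 3/7 + 321.429ms (3/7)
3. 642.857ms @ 6/7 + 321.429ms (3/7)
4. 964.286ms @ 9/7 + 321.429ms (3/7)
5. 1285.714ms @ 12/7 + 321.429ms (3/7)
6. 1607.143ms @ 15/7 + 321.429ms (3/7)
7. 1928.571ms @ 18/7 + 321.429ms (3/7)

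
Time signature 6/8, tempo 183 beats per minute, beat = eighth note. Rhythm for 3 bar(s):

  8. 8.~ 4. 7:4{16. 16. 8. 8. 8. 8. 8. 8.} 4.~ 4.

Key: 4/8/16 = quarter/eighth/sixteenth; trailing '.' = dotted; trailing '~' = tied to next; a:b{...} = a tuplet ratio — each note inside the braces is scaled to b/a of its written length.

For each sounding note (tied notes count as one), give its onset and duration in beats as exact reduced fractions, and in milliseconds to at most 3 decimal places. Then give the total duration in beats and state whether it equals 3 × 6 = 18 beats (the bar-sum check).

1) 0.0ms=0b +491.803ms=3/2b
2) 491.803ms=3/2b +1475.41ms=9/2b
3) 1967.213ms=6b +140.515ms=3/7b
4) 2107.728ms=45/7b +140.515ms=3/7b
5) 2248.244ms=48/7b +281.03ms=6/7b
6) 2529.274ms=54/7b +281.03ms=6/7b
7) 2810.304ms=60/7b +281.03ms=6/7b
8) 3091.335ms=66/7b +281.03ms=6/7b
9) 3372.365ms=72/7b +281.03ms=6/7b
10) 3653.396ms=78/7b +281.03ms=6/7b
11) 3934.426ms=12b +1967.213ms=6b
Σ=18b of 18 (183bpm 6/8) — PASS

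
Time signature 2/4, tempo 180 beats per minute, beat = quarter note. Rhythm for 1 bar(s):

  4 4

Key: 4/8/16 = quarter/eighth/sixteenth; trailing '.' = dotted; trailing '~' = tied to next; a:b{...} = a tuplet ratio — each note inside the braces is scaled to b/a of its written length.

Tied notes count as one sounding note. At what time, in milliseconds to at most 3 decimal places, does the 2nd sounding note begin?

1. 0.0ms @ 0 + 333.333ms (1)
2. 333.333ms @ 1 + 333.333ms (1)

note 2 onset = 1b = 333.333ms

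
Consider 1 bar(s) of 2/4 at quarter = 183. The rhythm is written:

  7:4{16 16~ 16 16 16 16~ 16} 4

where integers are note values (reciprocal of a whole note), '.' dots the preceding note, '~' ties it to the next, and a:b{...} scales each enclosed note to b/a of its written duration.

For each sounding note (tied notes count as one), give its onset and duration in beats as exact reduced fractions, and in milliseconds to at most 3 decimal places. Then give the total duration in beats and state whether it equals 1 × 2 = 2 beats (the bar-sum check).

1) 0.0ms=0b +46.838ms=1/7b
2) 46.838ms=1/7b +93.677ms=2/7b
3) 140.515ms=3/7b +46.838ms=1/7b
4) 187.354ms=4/7b +46.838ms=1/7b
5) 234.192ms=5/7b +93.677ms=2/7b
6) 327.869ms=1b +327.869ms=1b
Σ=2b of 2 (183bpm 2/4) — PASS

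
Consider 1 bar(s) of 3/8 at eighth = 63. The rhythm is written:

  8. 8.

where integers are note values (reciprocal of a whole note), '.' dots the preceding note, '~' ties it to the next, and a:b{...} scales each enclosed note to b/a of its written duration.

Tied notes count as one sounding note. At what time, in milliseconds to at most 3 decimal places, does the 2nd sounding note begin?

1. 0.0ms @ 0 + 1428.571ms (3/2)
2. 1428.571ms @ 3/2 + 1428.571ms (3/2)

note 2 onset = 3/2b = 1428.571ms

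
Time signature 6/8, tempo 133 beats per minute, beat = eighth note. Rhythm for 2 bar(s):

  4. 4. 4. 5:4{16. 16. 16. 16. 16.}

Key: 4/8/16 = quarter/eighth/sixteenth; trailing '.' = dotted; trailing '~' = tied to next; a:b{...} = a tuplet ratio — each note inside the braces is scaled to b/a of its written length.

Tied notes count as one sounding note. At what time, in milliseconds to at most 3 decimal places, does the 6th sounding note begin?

1. 0.0ms @ 0 + 1353.383ms (3)
2. 1353.383ms @ 3 + 1353.383ms (3)
3. 2706.767ms @ 6 + 1353.383ms (3)
4. 4060.15ms @ 9 + 270.677ms (3/5)
5. 4330.827ms @ 48/5 + 270.677ms (3/5)
6. 4601.504ms @ 51/5 + 270.677ms (3/5)
7. 4872.18ms @ 54/5 + 270.677ms (3/5)
8. 5142.857ms @ 57/5 + 270.677ms (3/5)

note 6 onset = 51/5b = 4601.504ms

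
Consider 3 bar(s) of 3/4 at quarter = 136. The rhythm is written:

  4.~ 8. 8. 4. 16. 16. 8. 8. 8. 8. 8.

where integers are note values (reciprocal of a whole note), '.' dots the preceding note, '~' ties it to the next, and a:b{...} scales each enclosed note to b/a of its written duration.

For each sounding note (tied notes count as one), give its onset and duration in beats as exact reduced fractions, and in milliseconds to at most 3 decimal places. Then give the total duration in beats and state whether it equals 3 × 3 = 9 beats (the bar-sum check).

1) 0.0ms=0b +992.647ms=9/4b
2) 992.647ms=9/4b +330.882ms=3/4b
3) 1323.529ms=3b +661.765ms=3/2b
4) 1985.294ms=9/2b +165.441ms=3/8b
5) 2150.735ms=39/8b +165.441ms=3/8b
6) 2316.176ms=21/4b +330.882ms=3/4b
7) 2647.059ms=6b +330.882ms=3/4b
8) 2977.941ms=27/4b +330.882ms=3/4b
9) 3308.824ms=15/2b +330.882ms=3/4b
10) 3639.706ms=33/4b +330.882ms=3/4b
Σ=9b of 9 (136bpm 3/4) — PASS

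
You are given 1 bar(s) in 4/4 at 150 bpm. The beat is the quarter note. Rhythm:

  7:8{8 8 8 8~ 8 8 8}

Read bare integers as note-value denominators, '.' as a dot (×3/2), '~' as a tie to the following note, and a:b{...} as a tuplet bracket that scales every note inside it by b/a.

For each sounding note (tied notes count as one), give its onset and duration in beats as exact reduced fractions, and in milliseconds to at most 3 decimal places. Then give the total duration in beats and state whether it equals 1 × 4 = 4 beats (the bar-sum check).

1) 0.0ms=0b +228.571ms=4/7b
2) 228.571ms=4/7b +228.571ms=4/7b
3) 457.143ms=8/7b +228.571ms=4/7b
4) 685.714ms=12/7b +457.143ms=8/7b
5) 1142.857ms=20/7b +228.571ms=4/7b
6) 1371.429ms=24/7b +228.571ms=4/7b
Σ=4b of 4 (150bpm 4/4) — PASS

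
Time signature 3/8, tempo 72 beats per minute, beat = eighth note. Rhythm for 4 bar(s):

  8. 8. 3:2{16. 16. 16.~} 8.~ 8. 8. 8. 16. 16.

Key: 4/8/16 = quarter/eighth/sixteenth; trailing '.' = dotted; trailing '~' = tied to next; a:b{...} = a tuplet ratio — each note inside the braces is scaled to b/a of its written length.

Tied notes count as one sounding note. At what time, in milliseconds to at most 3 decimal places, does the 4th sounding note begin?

note 4 onset = 7/2b = 2916.667ms

1. 0.0ms @ 0 + 1250.0ms (3/2)
2. 1250.0ms @ 3/2 + 1250.0ms (3/2)
3. 2500.0ms @ 3 + 416.667ms (1/2)
4. 2916.667ms @ 7/2 + 416.667ms (1/2)
5. 3333.333ms @ 4 + 2916.667ms (7/2)
6. 6250.0ms @ 15/2 + 1250.0ms (3/2)
7. 7500.0ms @ 9 + 1250.0ms (3/2)
8. 8750.0ms @ 21/2 + 625.0ms (3/4)
9. 9375.0ms @ 45/4 + 625.0ms (3/4)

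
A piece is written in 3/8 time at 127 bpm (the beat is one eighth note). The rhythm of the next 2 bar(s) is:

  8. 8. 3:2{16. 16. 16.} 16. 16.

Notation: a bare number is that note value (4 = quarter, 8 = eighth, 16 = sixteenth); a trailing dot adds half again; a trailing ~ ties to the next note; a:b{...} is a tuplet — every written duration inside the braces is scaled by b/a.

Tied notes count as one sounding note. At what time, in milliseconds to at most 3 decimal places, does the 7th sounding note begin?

note 7 onset = 21/4b = 2480.315ms

1. 0.0ms @ 0 + 708.661ms (3/2)
2. 708.661ms @ 3/2 + 708.661ms (3/2)
3. 1417.323ms @ 3 + 236.22ms (1/2)
4. 1653.543ms @ 7/2 + 236.22ms (1/2)
5. 1889.764ms @ 4 + 236.22ms (1/2)
6. 2125.984ms @ 9/2 + 354.331ms (3/4)
7. 2480.315ms @ 21/4 + 354.331ms (3/4)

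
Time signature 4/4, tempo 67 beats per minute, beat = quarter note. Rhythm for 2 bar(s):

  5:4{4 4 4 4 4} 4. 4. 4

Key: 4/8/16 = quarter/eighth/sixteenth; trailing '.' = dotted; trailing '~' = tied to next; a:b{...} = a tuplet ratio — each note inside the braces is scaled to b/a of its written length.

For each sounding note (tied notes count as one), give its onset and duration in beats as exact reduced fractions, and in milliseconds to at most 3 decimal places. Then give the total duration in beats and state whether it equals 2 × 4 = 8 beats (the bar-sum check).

1) 0.0ms=0b +716.418ms=4/5b
2) 716.418ms=4/5b +716.418ms=4/5b
3) 1432.836ms=8/5b +716.418ms=4/5b
4) 2149.254ms=12/5b +716.418ms=4/5b
5) 2865.672ms=16/5b +716.418ms=4/5b
6) 3582.09ms=4b +1343.284ms=3/2b
7) 4925.373ms=11/2b +1343.284ms=3/2b
8) 6268.657ms=7b +895.522ms=1b
Σ=8b of 8 (67bpm 4/4) — PASS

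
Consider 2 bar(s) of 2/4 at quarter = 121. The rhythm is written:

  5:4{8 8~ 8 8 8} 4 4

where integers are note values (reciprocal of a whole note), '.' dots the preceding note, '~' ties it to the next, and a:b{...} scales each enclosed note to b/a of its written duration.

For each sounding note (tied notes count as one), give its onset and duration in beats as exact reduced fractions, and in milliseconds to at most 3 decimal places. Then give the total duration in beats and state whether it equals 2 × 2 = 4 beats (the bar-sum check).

1) 0.0ms=0b +198.347ms=2/5b
2) 198.347ms=2/5b +396.694ms=4/5b
3) 595.041ms=6/5b +198.347ms=2/5b
4) 793.388ms=8/5b +198.347ms=2/5b
5) 991.736ms=2b +495.868ms=1b
6) 1487.603ms=3b +495.868ms=1b
Σ=4b of 4 (121bpm 2/4) — PASS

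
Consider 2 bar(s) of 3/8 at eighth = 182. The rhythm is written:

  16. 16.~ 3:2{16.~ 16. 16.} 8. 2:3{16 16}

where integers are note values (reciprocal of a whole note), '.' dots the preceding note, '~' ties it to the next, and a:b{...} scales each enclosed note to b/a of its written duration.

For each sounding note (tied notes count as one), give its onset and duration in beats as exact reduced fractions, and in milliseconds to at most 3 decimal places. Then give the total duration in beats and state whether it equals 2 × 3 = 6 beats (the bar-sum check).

1) 0.0ms=0b +247.253ms=3/4b
2) 247.253ms=3/4b +576.923ms=7/4b
3) 824.176ms=5/2b +164.835ms=1/2b
4) 989.011ms=3b +494.505ms=3/2b
5) 1483.516ms=9/2b +247.253ms=3/4b
6) 1730.769ms=21/4b +247.253ms=3/4b
Σ=6b of 6 (182bpm 3/8) — PASS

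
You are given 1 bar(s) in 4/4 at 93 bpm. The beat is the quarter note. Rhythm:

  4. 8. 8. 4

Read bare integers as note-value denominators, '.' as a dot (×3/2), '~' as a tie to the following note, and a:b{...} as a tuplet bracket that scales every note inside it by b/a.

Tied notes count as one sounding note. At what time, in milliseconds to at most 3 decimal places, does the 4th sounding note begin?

1. 0.0ms @ 0 + 967.742ms (3/2)
2. 967.742ms @ 3/2 + 483.871ms (3/4)
3. 1451.613ms @ 9/4 + 483.871ms (3/4)
4. 1935.484ms @ 3 + 645.161ms (1)

note 4 onset = 3b = 1935.484ms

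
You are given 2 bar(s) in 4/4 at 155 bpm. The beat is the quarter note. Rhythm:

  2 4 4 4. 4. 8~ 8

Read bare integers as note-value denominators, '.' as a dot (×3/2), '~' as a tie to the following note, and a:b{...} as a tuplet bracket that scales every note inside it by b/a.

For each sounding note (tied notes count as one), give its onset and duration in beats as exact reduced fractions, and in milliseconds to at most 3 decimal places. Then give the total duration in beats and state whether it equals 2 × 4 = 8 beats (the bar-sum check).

1) 0.0ms=0b +774.194ms=2b
2) 774.194ms=2b +387.097ms=1b
3) 1161.29ms=3b +387.097ms=1b
4) 1548.387ms=4b +580.645ms=3/2b
5) 2129.032ms=11/2b +580.645ms=3/2b
6) 2709.677ms=7b +387.097ms=1b
Σ=8b of 8 (155bpm 4/4) — PASS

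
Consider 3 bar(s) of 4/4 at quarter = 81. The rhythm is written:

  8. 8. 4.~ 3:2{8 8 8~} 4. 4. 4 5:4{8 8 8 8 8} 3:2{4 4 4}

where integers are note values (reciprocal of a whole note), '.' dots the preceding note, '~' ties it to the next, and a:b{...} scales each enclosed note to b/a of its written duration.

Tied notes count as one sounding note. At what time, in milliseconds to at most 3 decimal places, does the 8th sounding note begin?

note 8 onset = 8b = 5925.926ms

1. 0.0ms @ 0 + 555.556ms (3/4)
2. 555.556ms @ 3/4 + 555.556ms (3/4)
3. 1111.111ms @ 3/2 + 1358.025ms (11/6)
4. 2469.136ms @ 10/3 + 246.914ms (1/3)
5. 2716.049ms @ 11/3 + 1358.025ms (11/6)
6. 4074.074ms @ 11/2 + 1111.111ms (3/2)
7. 5185.185ms @ 7 + 740.741ms (1)
8. 5925.926ms @ 8 + 296.296ms (2/5)
9. 6222.222ms @ 42/5 + 296.296ms (2/5)
10. 6518.519ms @ 44/5 + 296.296ms (2/5)
11. 6814.815ms @ 46/5 + 296.296ms (2/5)
12. 7111.111ms @ 48/5 + 296.296ms (2/5)
13. 7407.407ms @ 10 + 493.827ms (2/3)
14. 7901.235ms @ 32/3 + 493.827ms (2/3)
15. 8395.062ms @ 34/3 + 493.827ms (2/3)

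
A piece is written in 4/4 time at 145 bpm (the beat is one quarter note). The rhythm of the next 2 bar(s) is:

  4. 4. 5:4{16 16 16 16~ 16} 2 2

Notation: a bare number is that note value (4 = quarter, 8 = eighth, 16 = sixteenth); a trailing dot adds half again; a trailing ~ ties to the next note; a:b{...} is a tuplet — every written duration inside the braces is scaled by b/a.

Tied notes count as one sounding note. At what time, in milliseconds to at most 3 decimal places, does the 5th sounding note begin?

1. 0.0ms @ 0 + 620.69ms (3/2)
2. 620.69ms @ 3/2 + 620.69ms (3/2)
3. 1241.379ms @ 3 + 82.759ms (1/5)
4. 1324.138ms @ 16/5 + 82.759ms (1/5)
5. 1406.897ms @ 17/5 + 82.759ms (1/5)
6. 1489.655ms @ 18/5 + 165.517ms (2/5)
7. 1655.172ms @ 4 + 827.586ms (2)
8. 2482.759ms @ 6 + 827.586ms (2)

note 5 onset = 17/5b = 1406.897ms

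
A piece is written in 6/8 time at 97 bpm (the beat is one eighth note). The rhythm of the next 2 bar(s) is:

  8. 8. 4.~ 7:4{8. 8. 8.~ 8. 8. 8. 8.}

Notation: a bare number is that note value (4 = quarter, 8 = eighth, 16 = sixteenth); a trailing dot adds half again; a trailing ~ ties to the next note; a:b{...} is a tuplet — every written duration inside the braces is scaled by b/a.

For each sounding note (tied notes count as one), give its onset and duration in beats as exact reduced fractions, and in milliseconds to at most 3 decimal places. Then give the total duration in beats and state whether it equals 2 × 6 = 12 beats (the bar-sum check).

1) 0.0ms=0b +927.835ms=3/2b
2) 927.835ms=3/2b +927.835ms=3/2b
3) 1855.67ms=3b +2385.862ms=27/7b
4) 4241.532ms=48/7b +530.191ms=6/7b
5) 4771.723ms=54/7b +1060.383ms=12/7b
6) 5832.106ms=66/7b +530.191ms=6/7b
7) 6362.297ms=72/7b +530.191ms=6/7b
8) 6892.489ms=78/7b +530.191ms=6/7b
Σ=12b of 12 (97bpm 6/8) — PASS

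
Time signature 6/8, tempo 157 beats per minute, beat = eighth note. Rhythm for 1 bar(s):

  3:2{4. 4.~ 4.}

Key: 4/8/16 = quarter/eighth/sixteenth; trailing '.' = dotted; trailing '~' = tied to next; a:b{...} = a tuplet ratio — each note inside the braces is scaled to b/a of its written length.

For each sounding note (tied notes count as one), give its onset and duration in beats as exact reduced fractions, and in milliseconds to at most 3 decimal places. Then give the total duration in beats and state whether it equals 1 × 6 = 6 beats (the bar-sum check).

1) 0.0ms=0b +764.331ms=2b
2) 764.331ms=2b +1528.662ms=4b
Σ=6b of 6 (157bpm 6/8) — PASS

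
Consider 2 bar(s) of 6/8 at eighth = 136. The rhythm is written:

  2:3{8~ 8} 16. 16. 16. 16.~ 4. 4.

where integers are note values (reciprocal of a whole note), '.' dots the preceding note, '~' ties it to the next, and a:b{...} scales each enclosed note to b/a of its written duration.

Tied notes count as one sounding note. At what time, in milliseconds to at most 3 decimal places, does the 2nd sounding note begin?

note 2 onset = 3b = 1323.529ms

1. 0.0ms @ 0 + 1323.529ms (3)
2. 1323.529ms @ 3 + 330.882ms (3/4)
3. 1654.412ms @ 15/4 + 330.882ms (3/4)
4. 1985.294ms @ 9/2 + 330.882ms (3/4)
5. 2316.176ms @ 21/4 + 1654.412ms (15/4)
6. 3970.588ms @ 9 + 1323.529ms (3)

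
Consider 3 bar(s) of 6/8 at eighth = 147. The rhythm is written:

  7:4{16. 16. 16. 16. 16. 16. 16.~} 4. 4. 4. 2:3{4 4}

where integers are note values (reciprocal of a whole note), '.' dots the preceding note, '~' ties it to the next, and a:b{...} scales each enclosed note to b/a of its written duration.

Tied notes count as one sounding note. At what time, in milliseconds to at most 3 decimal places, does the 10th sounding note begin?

note 10 onset = 12b = 4897.959ms

1. 0.0ms @ 0 + 174.927ms (3/7)
2. 174.927ms @ 3/7 + 174.927ms (3/7)
3. 349.854ms @ 6/7 + 174.927ms (3/7)
4. 524.781ms @ 9/7 + 174.927ms (3/7)
5. 699.708ms @ 12/7 + 174.927ms (3/7)
6. 874.636ms @ 15/7 + 174.927ms (3/7)
7. 1049.563ms @ 18/7 + 1399.417ms (24/7)
8. 2448.98ms @ 6 + 1224.49ms (3)
9. 3673.469ms @ 9 + 1224.49ms (3)
10. 4897.959ms @ 12 + 1224.49ms (3)
11. 6122.449ms @ 15 + 1224.49ms (3)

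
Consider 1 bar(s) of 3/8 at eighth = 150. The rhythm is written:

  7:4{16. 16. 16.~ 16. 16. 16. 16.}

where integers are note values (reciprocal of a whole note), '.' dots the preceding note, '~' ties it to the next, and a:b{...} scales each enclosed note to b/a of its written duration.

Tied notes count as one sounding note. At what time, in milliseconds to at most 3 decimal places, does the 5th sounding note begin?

note 5 onset = 15/7b = 857.143ms

1. 0.0ms @ 0 + 171.429ms (3/7)
2. 171.429ms @ 3/7 + 171.429ms (3/7)
3. 342.857ms @ 6/7 + 342.857ms (6/7)
4. 685.714ms @ 12/7 + 171.429ms (3/7)
5. 857.143ms @ 15/7 + 171.429ms (3/7)
6. 1028.571ms @ 18/7 + 171.429ms (3/7)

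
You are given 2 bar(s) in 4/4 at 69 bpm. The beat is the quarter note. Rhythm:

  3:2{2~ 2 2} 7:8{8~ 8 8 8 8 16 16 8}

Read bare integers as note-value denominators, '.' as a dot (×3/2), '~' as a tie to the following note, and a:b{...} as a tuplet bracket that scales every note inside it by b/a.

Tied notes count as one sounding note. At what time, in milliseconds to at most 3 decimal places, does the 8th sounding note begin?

1. 0.0ms @ 0 + 2318.841ms (8/3)
2. 2318.841ms @ 8/3 + 1159.42ms (4/3)
3. 3478.261ms @ 4 + 993.789ms (8/7)
4. 4472.05ms @ 36/7 + 496.894ms (4/7)
5. 4968.944ms @ 40/7 + 496.894ms (4/7)
6. 5465.839ms @ 44/7 + 496.894ms (4/7)
7. 5962.733ms @ 48/7 + 248.447ms (2/7)
8. 6211.18ms @ 50/7 + 248.447ms (2/7)
9. 6459.627ms @ 52/7 + 496.894ms (4/7)

note 8 onset = 50/7b = 6211.18ms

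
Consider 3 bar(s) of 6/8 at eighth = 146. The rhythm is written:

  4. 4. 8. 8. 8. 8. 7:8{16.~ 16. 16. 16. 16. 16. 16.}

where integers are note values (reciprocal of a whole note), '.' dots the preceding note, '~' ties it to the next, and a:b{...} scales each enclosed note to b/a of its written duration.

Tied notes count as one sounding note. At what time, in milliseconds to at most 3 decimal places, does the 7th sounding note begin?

note 7 onset = 12b = 4931.507ms

1. 0.0ms @ 0 + 1232.877ms (3)
2. 1232.877ms @ 3 + 1232.877ms (3)
3. 2465.753ms @ 6 + 616.438ms (3/2)
4. 3082.192ms @ 15/2 + 616.438ms (3/2)
5. 3698.63ms @ 9 + 616.438ms (3/2)
6. 4315.068ms @ 21/2 + 616.438ms (3/2)
7. 4931.507ms @ 12 + 704.501ms (12/7)
8. 5636.008ms @ 96/7 + 352.25ms (6/7)
9. 5988.258ms @ 102/7 + 352.25ms (6/7)
10. 6340.509ms @ 108/7 + 352.25ms (6/7)
11. 6692.759ms @ 114/7 + 352.25ms (6/7)
12. 7045.01ms @ 120/7 + 352.25ms (6/7)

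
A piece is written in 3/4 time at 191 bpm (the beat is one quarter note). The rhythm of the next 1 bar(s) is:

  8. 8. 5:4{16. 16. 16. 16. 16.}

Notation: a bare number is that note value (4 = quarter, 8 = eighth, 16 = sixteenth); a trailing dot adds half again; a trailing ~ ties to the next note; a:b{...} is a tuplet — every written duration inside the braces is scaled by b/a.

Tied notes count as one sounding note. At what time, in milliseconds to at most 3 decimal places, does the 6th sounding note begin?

1. 0.0ms @ 0 + 235.602ms (3/4)
2. 235.602ms @ 3/4 + 235.602ms (3/4)
3. 471.204ms @ 3/2 + 94.241ms (3/10)
4. 565.445ms @ 9/5 + 94.241ms (3/10)
5. 659.686ms @ 21/10 + 94.241ms (3/10)
6. 753.927ms @ 12/5 + 94.241ms (3/10)
7. 848.168ms @ 27/10 + 94.241ms (3/10)

note 6 onset = 12/5b = 753.927ms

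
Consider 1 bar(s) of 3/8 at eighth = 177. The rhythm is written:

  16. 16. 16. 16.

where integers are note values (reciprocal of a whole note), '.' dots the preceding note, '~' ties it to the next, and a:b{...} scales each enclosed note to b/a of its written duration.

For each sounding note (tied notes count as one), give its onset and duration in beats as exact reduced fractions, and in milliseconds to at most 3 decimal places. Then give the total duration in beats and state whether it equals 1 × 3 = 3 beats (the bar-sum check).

1) 0.0ms=0b +254.237ms=3/4b
2) 254.237ms=3/4b +254.237ms=3/4b
3) 508.475ms=3/2b +254.237ms=3/4b
4) 762.712ms=9/4b +254.237ms=3/4b
Σ=3b of 3 (177bpm 3/8) — PASS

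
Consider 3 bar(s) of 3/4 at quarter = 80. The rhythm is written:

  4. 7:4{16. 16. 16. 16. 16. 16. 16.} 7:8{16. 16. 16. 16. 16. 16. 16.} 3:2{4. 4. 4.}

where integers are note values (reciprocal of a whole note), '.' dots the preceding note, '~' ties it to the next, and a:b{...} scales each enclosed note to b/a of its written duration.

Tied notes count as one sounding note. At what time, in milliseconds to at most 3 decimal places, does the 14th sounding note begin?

note 14 onset = 36/7b = 3857.143ms

1. 0.0ms @ 0 + 1125.0ms (3/2)
2. 1125.0ms @ 3/2 + 160.714ms (3/14)
3. 1285.714ms @ 12/7 + 160.714ms (3/14)
4. 1446.429ms @ 27/14 + 160.714ms (3/14)
5. 1607.143ms @ 15/7 + 160.714ms (3/14)
6. 1767.857ms @ 33/14 + 160.714ms (3/14)
7. 1928.571ms @ 18/7 + 160.714ms (3/14)
8. 2089.286ms @ 39/14 + 160.714ms (3/14)
9. 2250.0ms @ 3 + 321.429ms (3/7)
10. 2571.429ms @ 24/7 + 321.429ms (3/7)
11. 2892.857ms @ 27/7 + 321.429ms (3/7)
12. 3214.286ms @ 30/7 + 321.429ms (3/7)
13. 3535.714ms @ 33/7 + 321.429ms (3/7)
14. 3857.143ms @ 36/7 + 321.429ms (3/7)
15. 4178.571ms @ 39/7 + 321.429ms (3/7)
16. 4500.0ms @ 6 + 750.0ms (1)
17. 5250.0ms @ 7 + 750.0ms (1)
18. 6000.0ms @ 8 + 750.0ms (1)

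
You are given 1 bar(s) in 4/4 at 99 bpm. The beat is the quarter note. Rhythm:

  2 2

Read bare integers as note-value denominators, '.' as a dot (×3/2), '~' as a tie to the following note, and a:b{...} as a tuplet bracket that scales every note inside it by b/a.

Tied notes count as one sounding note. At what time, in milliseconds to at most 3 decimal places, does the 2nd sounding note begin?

note 2 onset = 2b = 1212.121ms

1. 0.0ms @ 0 + 1212.121ms (2)
2. 1212.121ms @ 2 + 1212.121ms (2)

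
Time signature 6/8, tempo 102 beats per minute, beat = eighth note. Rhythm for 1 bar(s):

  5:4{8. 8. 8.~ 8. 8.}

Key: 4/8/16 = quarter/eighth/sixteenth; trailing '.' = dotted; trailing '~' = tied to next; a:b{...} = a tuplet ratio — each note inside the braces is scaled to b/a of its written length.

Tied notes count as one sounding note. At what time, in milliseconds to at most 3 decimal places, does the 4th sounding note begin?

1. 0.0ms @ 0 + 705.882ms (6/5)
2. 705.882ms @ 6/5 + 705.882ms (6/5)
3. 1411.765ms @ 12/5 + 1411.765ms (12/5)
4. 2823.529ms @ 24/5 + 705.882ms (6/5)

note 4 onset = 24/5b = 2823.529ms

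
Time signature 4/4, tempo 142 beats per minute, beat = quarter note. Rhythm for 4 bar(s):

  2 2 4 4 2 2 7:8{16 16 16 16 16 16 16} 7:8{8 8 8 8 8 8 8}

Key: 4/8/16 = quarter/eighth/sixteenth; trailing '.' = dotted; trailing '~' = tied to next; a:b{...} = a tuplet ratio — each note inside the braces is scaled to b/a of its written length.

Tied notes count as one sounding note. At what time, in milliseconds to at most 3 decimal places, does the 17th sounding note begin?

1. 0.0ms @ 0 + 845.07ms (2)
2. 845.07ms @ 2 + 845.07ms (2)
3. 1690.141ms @ 4 + 422.535ms (1)
4. 2112.676ms @ 5 + 422.535ms (1)
5. 2535.211ms @ 6 + 845.07ms (2)
6. 3380.282ms @ 8 + 845.07ms (2)
7. 4225.352ms @ 10 + 120.724ms (2/7)
8. 4346.076ms @ 72/7 + 120.724ms (2/7)
9. 4466.801ms @ 74/7 + 120.724ms (2/7)
10. 4587.525ms @ 76/7 + 120.724ms (2/7)
11. 4708.249ms @ 78/7 + 120.724ms (2/7)
12. 4828.974ms @ 80/7 + 120.724ms (2/7)
13. 4949.698ms @ 82/7 + 120.724ms (2/7)
14. 5070.423ms @ 12 + 241.449ms (4/7)
15. 5311.871ms @ 88/7 + 241.449ms (4/7)
16. 5553.32ms @ 92/7 + 241.449ms (4/7)
17. 5794.769ms @ 96/7 + 241.449ms (4/7)
18. 6036.217ms @ 100/7 + 241.449ms (4/7)
19. 6277.666ms @ 104/7 + 241.449ms (4/7)
20. 6519.115ms @ 108/7 + 241.449ms (4/7)

note 17 onset = 96/7b = 5794.769ms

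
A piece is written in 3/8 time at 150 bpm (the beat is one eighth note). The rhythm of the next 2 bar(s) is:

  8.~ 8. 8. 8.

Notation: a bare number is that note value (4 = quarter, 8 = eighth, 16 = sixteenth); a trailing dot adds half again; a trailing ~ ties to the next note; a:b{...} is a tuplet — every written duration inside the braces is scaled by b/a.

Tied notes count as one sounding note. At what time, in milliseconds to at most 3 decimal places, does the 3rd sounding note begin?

1. 0.0ms @ 0 + 1200.0ms (3)
2. 1200.0ms @ 3 + 600.0ms (3/2)
3. 1800.0ms @ 9/2 + 600.0ms (3/2)

note 3 onset = 9/2b = 1800.0ms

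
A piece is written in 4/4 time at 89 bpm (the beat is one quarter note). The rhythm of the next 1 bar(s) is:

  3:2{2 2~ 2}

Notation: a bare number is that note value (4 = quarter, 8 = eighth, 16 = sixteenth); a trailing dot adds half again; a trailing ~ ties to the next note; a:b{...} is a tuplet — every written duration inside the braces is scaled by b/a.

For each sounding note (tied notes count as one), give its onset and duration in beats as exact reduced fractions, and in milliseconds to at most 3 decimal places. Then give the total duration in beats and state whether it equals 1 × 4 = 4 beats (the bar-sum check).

1) 0.0ms=0b +898.876ms=4/3b
2) 898.876ms=4/3b +1797.753ms=8/3b
Σ=4b of 4 (89bpm 4/4) — PASS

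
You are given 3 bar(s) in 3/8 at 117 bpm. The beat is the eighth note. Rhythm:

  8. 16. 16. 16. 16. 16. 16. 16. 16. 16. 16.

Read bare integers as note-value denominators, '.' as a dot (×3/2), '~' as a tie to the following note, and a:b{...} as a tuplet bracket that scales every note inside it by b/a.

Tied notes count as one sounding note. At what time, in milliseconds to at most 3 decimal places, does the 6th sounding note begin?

1. 0.0ms @ 0 + 769.231ms (3/2)
2. 769.231ms @ 3/2 + 384.615ms (3/4)
3. 1153.846ms @ 9/4 + 384.615ms (3/4)
4. 1538.462ms @ 3 + 384.615ms (3/4)
5. 1923.077ms @ 15/4 + 384.615ms (3/4)
6. 2307.692ms @ 9/2 + 384.615ms (3/4)
7. 2692.308ms @ 21/4 + 384.615ms (3/4)
8. 3076.923ms @ 6 + 384.615ms (3/4)
9. 3461.538ms @ 27/4 + 384.615ms (3/4)
10. 3846.154ms @ 15/2 + 384.615ms (3/4)
11. 4230.769ms @ 33/4 + 384.615ms (3/4)

note 6 onset = 9/2b = 2307.692ms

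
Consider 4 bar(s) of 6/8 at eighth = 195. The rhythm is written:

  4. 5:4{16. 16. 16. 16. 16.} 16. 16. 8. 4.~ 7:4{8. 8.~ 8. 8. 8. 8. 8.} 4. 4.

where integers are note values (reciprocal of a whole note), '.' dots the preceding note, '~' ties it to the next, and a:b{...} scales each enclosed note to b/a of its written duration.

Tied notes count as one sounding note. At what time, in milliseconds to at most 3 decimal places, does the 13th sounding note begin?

1. 0.0ms @ 0 + 923.077ms (3)
2. 923.077ms @ 3 + 184.615ms (3/5)
3. 1107.692ms @ 18/5 + 184.615ms (3/5)
4. 1292.308ms @ 21/5 + 184.615ms (3/5)
5. 1476.923ms @ 24/5 + 184.615ms (3/5)
6. 1661.538ms @ 27/5 + 184.615ms (3/5)
7. 1846.154ms @ 6 + 230.769ms (3/4)
8. 2076.923ms @ 27/4 + 230.769ms (3/4)
9. 2307.692ms @ 15/2 + 461.538ms (3/2)
10. 2769.231ms @ 9 + 1186.813ms (27/7)
11. 3956.044ms @ 90/7 + 527.473ms (12/7)
12. 4483.516ms @ 102/7 + 263.736ms (6/7)
13. 4747.253ms @ 108/7 + 263.736ms (6/7)
14. 5010.989ms @ 114/7 + 263.736ms (6/7)
15. 5274.725ms @ 120/7 + 263.736ms (6/7)
16. 5538.462ms @ 18 + 923.077ms (3)
17. 6461.538ms @ 21 + 923.077ms (3)

note 13 onset = 108/7b = 4747.253ms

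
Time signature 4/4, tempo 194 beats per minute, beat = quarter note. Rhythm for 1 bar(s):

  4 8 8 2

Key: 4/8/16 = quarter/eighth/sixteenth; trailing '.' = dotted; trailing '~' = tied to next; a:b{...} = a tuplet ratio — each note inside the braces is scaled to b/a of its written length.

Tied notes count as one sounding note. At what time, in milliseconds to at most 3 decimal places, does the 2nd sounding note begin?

note 2 onset = 1b = 309.278ms

1. 0.0ms @ 0 + 309.278ms (1)
2. 309.278ms @ 1 + 154.639ms (1/2)
3. 463.918ms @ 3/2 + 154.639ms (1/2)
4. 618.557ms @ 2 + 618.557ms (2)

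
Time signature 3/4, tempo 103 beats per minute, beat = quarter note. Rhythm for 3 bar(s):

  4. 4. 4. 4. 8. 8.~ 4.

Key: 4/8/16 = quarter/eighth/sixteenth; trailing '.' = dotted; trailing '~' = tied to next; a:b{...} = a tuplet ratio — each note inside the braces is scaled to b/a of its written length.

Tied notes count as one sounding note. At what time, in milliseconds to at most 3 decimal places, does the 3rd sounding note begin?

note 3 onset = 3b = 1747.573ms

1. 0.0ms @ 0 + 873.786ms (3/2)
2. 873.786ms @ 3/2 + 873.786ms (3/2)
3. 1747.573ms @ 3 + 873.786ms (3/2)
4. 2621.359ms @ 9/2 + 873.786ms (3/2)
5. 3495.146ms @ 6 + 436.893ms (3/4)
6. 3932.039ms @ 27/4 + 1310.68ms (9/4)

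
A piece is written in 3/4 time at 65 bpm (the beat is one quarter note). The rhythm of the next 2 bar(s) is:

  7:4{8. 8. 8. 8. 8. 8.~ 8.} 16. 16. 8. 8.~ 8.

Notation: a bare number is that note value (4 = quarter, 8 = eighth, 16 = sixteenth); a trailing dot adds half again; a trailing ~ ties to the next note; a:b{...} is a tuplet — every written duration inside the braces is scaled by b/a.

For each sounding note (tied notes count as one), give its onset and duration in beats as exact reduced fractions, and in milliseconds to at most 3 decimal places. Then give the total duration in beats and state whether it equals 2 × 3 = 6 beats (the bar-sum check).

1) 0.0ms=0b +395.604ms=3/7b
2) 395.604ms=3/7b +395.604ms=3/7b
3) 791.209ms=6/7b +395.604ms=3/7b
4) 1186.813ms=9/7b +395.604ms=3/7b
5) 1582.418ms=12/7b +395.604ms=3/7b
6) 1978.022ms=15/7b +791.209ms=6/7b
7) 2769.231ms=3b +346.154ms=3/8b
8) 3115.385ms=27/8b +346.154ms=3/8b
9) 3461.538ms=15/4b +692.308ms=3/4b
10) 4153.846ms=9/2b +1384.615ms=3/2b
Σ=6b of 6 (65bpm 3/4) — PASS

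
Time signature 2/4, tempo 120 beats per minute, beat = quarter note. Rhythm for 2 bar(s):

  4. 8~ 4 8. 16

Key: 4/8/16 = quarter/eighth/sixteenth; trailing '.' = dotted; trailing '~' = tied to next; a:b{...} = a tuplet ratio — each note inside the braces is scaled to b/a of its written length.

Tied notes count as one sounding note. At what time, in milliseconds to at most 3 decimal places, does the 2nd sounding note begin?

1. 0.0ms @ 0 + 750.0ms (3/2)
2. 750.0ms @ 3/2 + 750.0ms (3/2)
3. 1500.0ms @ 3 + 375.0ms (3/4)
4. 1875.0ms @ 15/4 + 125.0ms (1/4)

note 2 onset = 3/2b = 750.0ms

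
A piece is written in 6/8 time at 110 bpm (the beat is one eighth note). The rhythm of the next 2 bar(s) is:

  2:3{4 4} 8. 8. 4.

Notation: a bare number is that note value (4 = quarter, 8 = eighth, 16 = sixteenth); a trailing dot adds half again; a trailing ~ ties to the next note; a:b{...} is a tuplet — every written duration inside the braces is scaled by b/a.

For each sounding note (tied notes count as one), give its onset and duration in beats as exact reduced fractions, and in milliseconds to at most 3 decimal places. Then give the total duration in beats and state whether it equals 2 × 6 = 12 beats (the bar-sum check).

1) 0.0ms=0b +1636.364ms=3b
2) 1636.364ms=3b +1636.364ms=3b
3) 3272.727ms=6b +818.182ms=3/2b
4) 4090.909ms=15/2b +818.182ms=3/2b
5) 4909.091ms=9b +1636.364ms=3b
Σ=12b of 12 (110bpm 6/8) — PASS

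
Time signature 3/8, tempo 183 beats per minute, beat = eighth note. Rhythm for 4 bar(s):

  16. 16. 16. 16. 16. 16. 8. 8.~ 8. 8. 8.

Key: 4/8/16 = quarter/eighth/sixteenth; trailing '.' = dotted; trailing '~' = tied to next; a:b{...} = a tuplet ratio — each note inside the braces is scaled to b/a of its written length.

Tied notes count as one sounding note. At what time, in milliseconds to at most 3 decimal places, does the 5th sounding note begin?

1. 0.0ms @ 0 + 245.902ms (3/4)
2. 245.902ms @ 3/4 + 245.902ms (3/4)
3. 491.803ms @ 3/2 + 245.902ms (3/4)
4. 737.705ms @ 9/4 + 245.902ms (3/4)
5. 983.607ms @ 3 + 245.902ms (3/4)
6. 1229.508ms @ 15/4 + 245.902ms (3/4)
7. 1475.41ms @ 9/2 + 491.803ms (3/2)
8. 1967.213ms @ 6 + 983.607ms (3)
9. 2950.82ms @ 9 + 491.803ms (3/2)
10. 3442.623ms @ 21/2 + 491.803ms (3/2)

note 5 onset = 3b = 983.607ms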